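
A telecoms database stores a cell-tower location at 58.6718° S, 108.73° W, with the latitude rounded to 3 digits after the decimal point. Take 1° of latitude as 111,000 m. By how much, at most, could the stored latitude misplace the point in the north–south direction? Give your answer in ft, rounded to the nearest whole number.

Rounding to 3 decimal places leaves the latitude within ±0.0005° of the true value.
Along the meridian that is 0.0005° × 111000 m/° = 55.5 m.
Converting: 55.5 m × 3.2808 ft/m ≈ 182.09 ft.

182 ft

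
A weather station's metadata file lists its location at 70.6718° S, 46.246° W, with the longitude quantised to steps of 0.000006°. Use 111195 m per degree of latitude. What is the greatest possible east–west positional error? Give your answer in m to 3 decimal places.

With a 0.000006° grid the true value lies within half a step, ±0.000006°/2 = ±3e-06°, of the stored one.
At latitude 70.6718° a degree of longitude spans 111195 m × cos 70.6718° = 111195 × 0.3310 ≈ 36803.2 m.
East–west error: 3e-06° × 36803.2 m/° ≈ 0.11041 m.

0.110 m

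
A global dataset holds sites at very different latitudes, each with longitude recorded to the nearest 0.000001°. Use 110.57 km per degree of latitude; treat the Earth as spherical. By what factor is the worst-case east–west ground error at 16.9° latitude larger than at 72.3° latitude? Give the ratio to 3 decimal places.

3.147

Rounding to 6 decimal places leaves the longitude within ±5e-07° of the true value.
At 16.9°: 5e-07° × 110570 × cos 16.9° = 5e-07 × 110570 × 0.9568 ≈ 0.052897 m.
Error at 72.3° = 5e-07° × 110570 × cos 72.3° ≈ 0.055285 × 0.3040 = 0.016808 m.
Ratio: 0.052897 / 0.016808 = cos 16.9° / cos 72.3° ≈ 3.1471.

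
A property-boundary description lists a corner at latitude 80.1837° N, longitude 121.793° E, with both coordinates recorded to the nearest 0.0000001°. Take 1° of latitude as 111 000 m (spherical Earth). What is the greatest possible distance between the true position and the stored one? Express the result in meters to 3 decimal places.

Rounding to 7 decimal places leaves each coordinate within ±5e-08° of the true value.
Latitude error → 5e-08 × 111000 = 0.00555 m along the meridian.
Longitude error → 5e-08 × 111000 × cos 80.1837° = 5e-08 × 111000 × 0.1705 ≈ 0.000946219 m.
Combining orthogonally: (0.00555² + 0.000946219²)^½ ≈ 0.00563008 m.

0.006 meters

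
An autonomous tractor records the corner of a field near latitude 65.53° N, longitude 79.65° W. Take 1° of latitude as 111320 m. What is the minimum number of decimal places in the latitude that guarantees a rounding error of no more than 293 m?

3 decimal places

One degree of latitude covers 111320 m.
N decimal places → at most half a unit in the last place, 0.5 × 10⁻ᴺ° = 111320/2 × 10⁻ᴺ m.
Need 0.5 × 111320 × 10⁻ᴺ ≤ 293 → 10⁻ᴺ ≤ 5.264e-03, so N ≥ 2.28.
So 3 decimal places suffice (55.7 m); 2 would allow up to 557 m.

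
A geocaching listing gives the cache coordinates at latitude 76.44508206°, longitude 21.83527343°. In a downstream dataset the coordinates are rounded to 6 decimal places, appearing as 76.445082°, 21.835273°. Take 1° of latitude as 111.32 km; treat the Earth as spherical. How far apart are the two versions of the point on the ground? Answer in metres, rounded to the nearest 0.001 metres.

Δlat = 76.44508206 − 76.445082 = +0.00000006°; Δlon = 21.83527343 − 21.835273 = +0.00000043°.
North–south shift: 0.00000006 × 111320 = 0.0066792 m.
E–W at 76.4451°: 0.00000043° × 111320 × cos 76.4451° = 0.00000043 × 111320 × 0.2344 ≈ 0.0112191 m.
Combined displacement = (0.0066792² + 0.0112191²)^½ ≈ 0.0130568 m.

0.013 metres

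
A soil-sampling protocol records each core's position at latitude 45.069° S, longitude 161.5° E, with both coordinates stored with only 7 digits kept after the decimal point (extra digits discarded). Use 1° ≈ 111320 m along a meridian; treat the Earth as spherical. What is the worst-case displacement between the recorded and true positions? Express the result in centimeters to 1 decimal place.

1.4 centimeters

Truncating at 7 decimal places can drop up to a full unit in the last place, so each coordinate may be off by as much as 1e-07°.
Latitude error → 1e-07 × 111320 = 0.011132 m along the meridian.
East–west component at 45.069°: 1e-07° × 111320 × cos 45.069° ≈ 1e-07 × 78620.3 ≈ 0.00786203 m.
Combining orthogonally: (0.011132² + 0.00786203²)^½ ≈ 0.0136284 m.
That is 0.0136284 m = 1.3628 cm.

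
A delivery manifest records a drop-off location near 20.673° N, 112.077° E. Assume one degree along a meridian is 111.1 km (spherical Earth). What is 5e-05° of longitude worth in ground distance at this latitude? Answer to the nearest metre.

5 metres

5e-05° of longitude at 20.673° is 5e-05 × 111100 × cos 20.673° ≈ 5e-05 × 103946 = 5.19732 m.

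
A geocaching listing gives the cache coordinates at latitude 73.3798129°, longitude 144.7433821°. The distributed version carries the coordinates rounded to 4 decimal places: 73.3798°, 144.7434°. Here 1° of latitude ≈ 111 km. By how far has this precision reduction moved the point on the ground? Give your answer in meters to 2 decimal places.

1.54 meters

Δlat = 73.3798129 − 73.3798 = +0.0000129°; Δlon = 144.7433821 − 144.7434 = -0.0000179°.
North–south shift: 0.0000129 × 111000 = 1.4319 m.
East–west at this latitude: -0.0000179° × 111000 × cos 73.3798° ≈ -0.0000179 × 31748.9 = -0.568305 m.
Distance: √(1.4319² + 0.568305²) ≈ 1.54055 m.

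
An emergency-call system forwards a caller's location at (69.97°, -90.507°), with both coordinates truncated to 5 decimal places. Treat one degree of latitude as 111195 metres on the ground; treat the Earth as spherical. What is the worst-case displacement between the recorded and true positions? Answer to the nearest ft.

Truncating at 5 decimal places can drop up to a full unit in the last place, so each coordinate may be off by as much as 1e-05°.
Latitude error → 1e-05 × 111195 = 1.11195 m along the meridian.
East–west component at 69.97°: 1e-05° × 111195 × cos 69.97° ≈ 1e-05 × 38085.6 ≈ 0.380856 m.
Combining orthogonally: (1.11195² + 0.380856²)^½ ≈ 1.17537 m.
In feet: 1.17537 m ÷ 0.3048 ≈ 3.8562 ft.

4 ft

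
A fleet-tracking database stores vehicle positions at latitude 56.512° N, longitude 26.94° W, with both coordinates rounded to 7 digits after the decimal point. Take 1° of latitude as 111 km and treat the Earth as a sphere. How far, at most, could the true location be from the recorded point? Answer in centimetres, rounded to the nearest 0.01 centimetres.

Rounding to 7 decimal places leaves each coordinate within ±5e-08° of the true value.
Latitude error → 5e-08 × 111000 = 0.00555 m along the meridian.
Longitude error → 5e-08 × 111000 × cos 56.512° = 5e-08 × 111000 × 0.5518 ≈ 0.00306228 m.
Combining orthogonally: (0.00555² + 0.00306228²)^½ ≈ 0.00633877 m.
That is 0.00633877 m = 0.63388 cm.

0.63 centimetres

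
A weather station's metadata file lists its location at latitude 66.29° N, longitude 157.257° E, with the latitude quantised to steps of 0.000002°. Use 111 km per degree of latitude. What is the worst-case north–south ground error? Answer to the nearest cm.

With a 0.000002° grid the true value lies within half a step, ±0.000002°/2 = ±1e-06°, of the stored one.
North–south distance: 1e-06° × 111000 m/° = 0.111 m.
That is 0.111 m = 11.1 cm.

11 cm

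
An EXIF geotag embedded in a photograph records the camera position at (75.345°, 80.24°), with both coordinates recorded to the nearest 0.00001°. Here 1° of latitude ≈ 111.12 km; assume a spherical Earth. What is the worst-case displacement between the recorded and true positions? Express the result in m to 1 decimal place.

0.6 m

Rounding to 5 decimal places leaves each coordinate within ±5e-06° of the true value.
North–south component: 5e-06° × 111120 = 0.5556 m.
Longitude error → 5e-06 × 111120 × cos 75.345° = 5e-06 × 111120 × 0.2530 ≈ 0.140566 m.
Worst case both components are at the extreme and orthogonal: √(0.5556² + 0.140566²) ≈ 0.573106 m.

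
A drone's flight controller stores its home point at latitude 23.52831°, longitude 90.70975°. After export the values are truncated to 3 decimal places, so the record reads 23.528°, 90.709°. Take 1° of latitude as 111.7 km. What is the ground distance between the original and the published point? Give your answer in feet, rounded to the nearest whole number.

276 feet

The latitude changed by +0.00031° and the longitude by +0.00075°.
North–south shift: 0.00031 × 111700 = 34.627 m.
E–W at 23.528°: 0.00075° × 111700 × cos 23.528° = 0.00075 × 111700 × 0.9169 ≈ 76.8104 m.
Distance: √(34.627² + 76.8104²) ≈ 84.2547 m.
Converting: 84.2547 m × 3.2808 ft/m ≈ 276.43 ft.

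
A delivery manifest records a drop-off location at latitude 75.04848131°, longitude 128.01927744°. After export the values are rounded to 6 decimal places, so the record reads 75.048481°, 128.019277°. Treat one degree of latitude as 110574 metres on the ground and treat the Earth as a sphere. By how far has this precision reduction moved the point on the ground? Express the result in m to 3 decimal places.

The latitude changed by +0.00000031° and the longitude by +0.00000044°.
North–south shift: 0.00000031 × 110574 = 0.0342779 m.
East–west at this latitude: 0.00000044° × 110574 × cos 75.0485° ≈ 0.00000044 × 28528.3 = 0.0125524 m.
Distance: √(0.0342779² + 0.0125524²) ≈ 0.036504 m.

0.037 m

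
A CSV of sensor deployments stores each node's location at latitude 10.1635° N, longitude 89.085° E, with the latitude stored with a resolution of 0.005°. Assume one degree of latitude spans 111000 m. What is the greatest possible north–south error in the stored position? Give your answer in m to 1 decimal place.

277.5 m

With a 0.005° grid the true value lies within half a step, ±0.005°/2 = ±0.0025°, of the stored one.
North–south distance: 0.0025° × 111000 m/° = 277.5 m.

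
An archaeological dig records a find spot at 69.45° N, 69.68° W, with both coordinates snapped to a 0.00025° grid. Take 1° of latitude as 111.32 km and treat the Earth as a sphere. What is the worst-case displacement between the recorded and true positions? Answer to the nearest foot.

With a 0.00025° grid the true value lies within half a step, ±0.00025°/2 = ±0.000125°, of the stored one.
Latitude error → 0.000125 × 111320 = 13.915 m along the meridian.
East–west component at 69.45°: 0.000125° × 111320 × cos 69.45° ≈ 0.000125 × 39076.1 ≈ 4.88451 m.
Combining orthogonally: (13.915² + 4.88451²)^½ ≈ 14.7474 m.
Converting: 14.7474 m × 3.2808 ft/m ≈ 48.384 ft.

48 feet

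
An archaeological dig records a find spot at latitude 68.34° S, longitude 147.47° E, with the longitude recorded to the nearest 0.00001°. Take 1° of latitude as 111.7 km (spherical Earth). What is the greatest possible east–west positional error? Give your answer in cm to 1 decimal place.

Rounding to 5 decimal places leaves the longitude within ±5e-06° of the true value.
One degree of longitude at 68.34° is 111700 × cos 68.34° ≈ 111700 × 0.3691 = 41228.2 m.
So at most 5e-06° × 41228.2 ≈ 0.206141 m east–west.
That is 0.206141 m = 20.614 cm.

20.6 cm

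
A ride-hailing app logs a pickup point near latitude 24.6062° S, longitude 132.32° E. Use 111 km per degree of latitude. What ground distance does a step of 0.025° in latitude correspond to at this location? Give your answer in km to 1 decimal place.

2.8 km

Along a meridian 0.025° is 0.025 × 111000 = 2775 m.
That is 2775 m = 2.775 km.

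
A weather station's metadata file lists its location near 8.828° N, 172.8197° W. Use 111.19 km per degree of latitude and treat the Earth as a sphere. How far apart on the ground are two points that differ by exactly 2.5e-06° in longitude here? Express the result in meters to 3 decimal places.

2.5e-06° of longitude at 8.828° is 2.5e-06 × 111190 × cos 8.828° ≈ 2.5e-06 × 109873 = 0.274682 m.

0.275 meters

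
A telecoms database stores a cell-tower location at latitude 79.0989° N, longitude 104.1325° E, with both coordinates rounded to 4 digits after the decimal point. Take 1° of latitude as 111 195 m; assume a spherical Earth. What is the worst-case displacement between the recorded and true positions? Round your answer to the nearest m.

6 m

Rounding to 4 decimal places leaves each coordinate within ±5e-05° of the true value.
Latitude error → 5e-05 × 111195 = 5.55975 m along the meridian.
East–west component at 79.0989°: 5e-05° × 111195 × cos 79.0989° ≈ 5e-05 × 21028.6 ≈ 1.05143 m.
The two errors are perpendicular, so the maximum displacement is √(5.55975² + 1.05143²) ≈ 5.6583 m.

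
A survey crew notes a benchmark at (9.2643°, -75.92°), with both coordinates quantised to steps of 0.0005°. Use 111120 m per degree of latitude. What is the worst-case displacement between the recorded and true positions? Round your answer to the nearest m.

39 m

With a 0.0005° grid the true value lies within half a step, ±0.0005°/2 = ±0.00025°, of the stored one.
North–south component: 0.00025° × 111120 = 27.78 m.
E–W at 9.2643°: 0.00025° × 111120 × cos 9.2643° = 0.00025 × 111120 × 0.9870 ≈ 27.4176 m.
Combining orthogonally: (27.78² + 27.4176²)^½ ≈ 39.0315 m.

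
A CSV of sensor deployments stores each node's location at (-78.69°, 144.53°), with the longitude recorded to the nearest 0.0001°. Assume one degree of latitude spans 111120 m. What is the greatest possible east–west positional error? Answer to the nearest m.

1 m

Rounding to 4 decimal places leaves the longitude within ±5e-05° of the true value.
One degree of longitude at 78.69° is 111120 × cos 78.69° ≈ 111120 × 0.1961 = 21792.6 m.
Maximum E–W displacement: 5e-05 × 21792.6 = 1.08963 m.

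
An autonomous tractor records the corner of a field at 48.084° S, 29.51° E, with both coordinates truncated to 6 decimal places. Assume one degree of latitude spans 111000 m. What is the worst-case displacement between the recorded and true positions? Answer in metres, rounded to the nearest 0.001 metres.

Truncating at 6 decimal places can drop up to a full unit in the last place, so each coordinate may be off by as much as 1e-06°.
Latitude error → 1e-06 × 111000 = 0.111 m along the meridian.
E–W at 48.084°: 1e-06° × 111000 × cos 48.084° = 1e-06 × 111000 × 0.6680 ≈ 0.0741525 m.
The two errors are perpendicular, so the maximum displacement is √(0.111² + 0.0741525²) ≈ 0.13349 m.

0.133 metres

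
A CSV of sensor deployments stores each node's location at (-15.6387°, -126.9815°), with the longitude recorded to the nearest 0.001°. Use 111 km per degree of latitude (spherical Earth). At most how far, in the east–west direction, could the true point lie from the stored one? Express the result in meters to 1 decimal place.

53.4 meters

Rounding to 3 decimal places leaves the longitude within ±0.0005° of the true value.
Parallels shrink by cos φ, so at 15.6387° a degree of longitude is 111000 × 0.9630 ≈ 106891 m.
East–west error: 0.0005° × 106891 m/° ≈ 53.4454 m.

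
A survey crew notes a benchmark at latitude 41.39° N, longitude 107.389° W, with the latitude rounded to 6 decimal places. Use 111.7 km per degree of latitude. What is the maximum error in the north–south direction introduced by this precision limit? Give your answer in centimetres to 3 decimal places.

5.585 centimetres

Rounding to 6 decimal places leaves the latitude within ±5e-07° of the true value.
So the N–S error is at most 5e-07 × 111700 = 0.05585 m.
That is 0.05585 m = 5.585 cm.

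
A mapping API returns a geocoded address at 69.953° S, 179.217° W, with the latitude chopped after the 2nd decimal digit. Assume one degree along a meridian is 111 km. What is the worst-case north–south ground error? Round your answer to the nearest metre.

1110 metres

Truncating at 2 decimal places can drop up to a full unit in the last place, so the latitude may be off by as much as 0.01°.
Along the meridian that is 0.01° × 111000 m/° = 1110 m.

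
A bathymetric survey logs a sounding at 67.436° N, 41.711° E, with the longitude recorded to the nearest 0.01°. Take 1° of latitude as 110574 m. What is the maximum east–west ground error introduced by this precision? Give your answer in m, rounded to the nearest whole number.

Rounding to 2 decimal places leaves the longitude within ±0.005° of the true value.
At latitude 67.436° a degree of longitude spans 110574 m × cos 67.436° = 110574 × 0.3837 ≈ 42428.9 m.
East–west error: 0.005° × 42428.9 m/° ≈ 212.145 m.

212 m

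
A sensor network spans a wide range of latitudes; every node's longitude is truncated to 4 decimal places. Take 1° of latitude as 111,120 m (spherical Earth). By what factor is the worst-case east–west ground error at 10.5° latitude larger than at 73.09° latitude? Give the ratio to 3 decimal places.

3.380

Truncating at 4 decimal places can drop up to a full unit in the last place, so the longitude may be off by as much as 0.0001°.
Error at 10.5° = 0.0001° × 111120 × cos 10.5° ≈ 11.112 × 0.9833 = 10.926 m.
Error at 73.09° = 0.0001° × 111120 × cos 73.09° ≈ 11.112 × 0.2909 = 3.2321 m.
The ratio reduces to cos 10.5° / cos 73.09° = 0.9833/0.2909 ≈ 3.3804.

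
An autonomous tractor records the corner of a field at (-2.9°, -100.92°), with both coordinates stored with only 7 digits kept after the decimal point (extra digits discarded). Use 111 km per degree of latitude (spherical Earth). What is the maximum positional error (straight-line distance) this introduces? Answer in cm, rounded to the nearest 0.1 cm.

Truncating at 7 decimal places can drop up to a full unit in the last place, so each coordinate may be off by as much as 1e-07°.
N–S: 1e-07° × 111000 m/° = 0.0111 m.
Longitude error → 1e-07 × 111000 × cos 2.9° = 1e-07 × 111000 × 0.9987 ≈ 0.0110858 m.
Worst case both components are at the extreme and orthogonal: √(0.0111² + 0.0110858²) ≈ 0.0156877 m.
That is 0.0156877 m = 1.5688 cm.

1.6 cm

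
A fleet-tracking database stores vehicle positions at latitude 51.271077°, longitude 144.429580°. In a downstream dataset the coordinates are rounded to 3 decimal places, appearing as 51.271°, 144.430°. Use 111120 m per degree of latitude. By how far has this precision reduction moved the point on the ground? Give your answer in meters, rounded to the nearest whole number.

Δlat = 51.271077 − 51.271 = +0.000077°; Δlon = 144.429580 − 144.430 = -0.000420°.
North–south shift: 0.000077 × 111120 = 8.55624 m.
East–west at this latitude: -0.000420° × 111120 × cos 51.271° ≈ -0.000420 × 69520.8 = -29.1988 m.
Distance: √(8.55624² + 29.1988²) ≈ 30.4266 m.

30 meters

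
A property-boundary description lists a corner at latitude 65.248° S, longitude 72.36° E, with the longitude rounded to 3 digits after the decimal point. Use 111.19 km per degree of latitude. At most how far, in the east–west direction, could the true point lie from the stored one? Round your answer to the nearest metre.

23 metres

Rounding to 3 decimal places leaves the longitude within ±0.0005° of the true value.
At latitude 65.248° a degree of longitude spans 111190 m × cos 65.248° = 111190 × 0.4187 ≈ 46554.3 m.
Maximum E–W displacement: 0.0005 × 46554.3 = 23.2772 m.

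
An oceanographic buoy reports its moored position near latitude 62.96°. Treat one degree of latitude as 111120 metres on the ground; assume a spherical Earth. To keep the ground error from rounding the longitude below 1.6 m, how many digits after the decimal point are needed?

5 decimal places

At 62.96° one degree of longitude covers 111120 × cos 62.96° ≈ 111120 × 0.4546 ≈ 50516.5 m.
Rounding to N decimal places gives at most 0.5 × 10⁻ᴺ degrees of error, i.e. 0.5 × 10⁻ᴺ × 50516.5 m.
Setting 25258.3 × 10⁻ᴺ ≤ 1.6 gives 10ᴺ ≥ 1.579e+04, i.e. N ≥ 4.20.
At 4 places the error can reach 2.53 m, but 5 places keeps it to 0.253 m.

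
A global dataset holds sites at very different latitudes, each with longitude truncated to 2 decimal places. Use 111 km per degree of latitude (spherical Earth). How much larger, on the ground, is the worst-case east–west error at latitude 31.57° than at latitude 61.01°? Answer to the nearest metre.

408 metres

Truncating at 2 decimal places can drop up to a full unit in the last place, so the longitude may be off by as much as 0.01°.
At 31.57°: 0.01° × 111000 × cos 31.57° = 0.01 × 111000 × 0.8520 ≈ 945.72 m.
At 61.01°: 0.01° × 111000 × cos 61.01° = 0.01 × 111000 × 0.4847 ≈ 537.97 m.
Difference: 945.72 − 537.97 = 407.75 m.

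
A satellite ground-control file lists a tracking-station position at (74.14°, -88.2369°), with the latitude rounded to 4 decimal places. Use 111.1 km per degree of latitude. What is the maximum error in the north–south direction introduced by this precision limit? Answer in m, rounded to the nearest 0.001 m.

5.555 m

Rounding to 4 decimal places leaves the latitude within ±5e-05° of the true value.
North–south distance: 5e-05° × 111100 m/° = 5.555 m.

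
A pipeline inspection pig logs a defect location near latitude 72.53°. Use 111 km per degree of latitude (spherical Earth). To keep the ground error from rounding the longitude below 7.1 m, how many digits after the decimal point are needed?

4 decimal places

At 72.53° one degree of longitude covers 111000 × cos 72.53° ≈ 111000 × 0.3002 ≈ 33322.9 m.
N decimal places → at most half a unit in the last place, 0.5 × 10⁻ᴺ° = 33322.9/2 × 10⁻ᴺ m.
Need 0.5 × 33322.9 × 10⁻ᴺ ≤ 7.1 → 10⁻ᴺ ≤ 4.261e-04, so N ≥ 3.37.
At 3 places the error can reach 16.7 m, but 4 places keeps it to 1.67 m.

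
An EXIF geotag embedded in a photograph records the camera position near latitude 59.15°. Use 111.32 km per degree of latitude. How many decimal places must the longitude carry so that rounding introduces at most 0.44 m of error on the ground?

5 decimal places

At 59.15° one degree of longitude covers 111320 × cos 59.15° ≈ 111320 × 0.5128 ≈ 57084 m.
With N decimal places the half-ulp bound is 0.5·10⁻ᴺ°, or 0.5·10⁻ᴺ × 57084 m on the ground.
Need 0.5 × 57084 × 10⁻ᴺ ≤ 0.44 → 10⁻ᴺ ≤ 1.542e-05, so N ≥ 4.81.
N = 4 would give 2.85 m (too coarse); N = 5 gives 0.285 m ≤ 0.44 m.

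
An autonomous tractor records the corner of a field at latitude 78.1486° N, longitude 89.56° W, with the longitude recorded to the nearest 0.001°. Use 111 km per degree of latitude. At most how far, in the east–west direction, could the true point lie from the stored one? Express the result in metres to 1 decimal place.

11.4 metres

Rounding to 3 decimal places leaves the longitude within ±0.0005° of the true value.
One degree of longitude at 78.1486° is 111000 × cos 78.1486° ≈ 111000 × 0.2054 = 22796.5 m.
Maximum E–W displacement: 0.0005 × 22796.5 = 11.3983 m.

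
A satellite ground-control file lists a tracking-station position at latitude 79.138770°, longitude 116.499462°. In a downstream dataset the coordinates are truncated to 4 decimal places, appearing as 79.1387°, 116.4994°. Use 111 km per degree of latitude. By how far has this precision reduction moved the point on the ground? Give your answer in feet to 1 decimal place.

25.8 feet

Δlat = 79.138770 − 79.1387 = +0.000070°; Δlon = 116.499462 − 116.4994 = +0.000062°.
N–S: 0.000070° × 111000 m/° = 7.77 m.
East–west at this latitude: 0.000062° × 111000 × cos 79.1387° ≈ 0.000062 × 20916 = 1.29679 m.
Combined displacement = (7.77² + 1.29679²)^½ ≈ 7.87747 m.
In feet: 7.87747 m ÷ 0.3048 ≈ 25.845 ft.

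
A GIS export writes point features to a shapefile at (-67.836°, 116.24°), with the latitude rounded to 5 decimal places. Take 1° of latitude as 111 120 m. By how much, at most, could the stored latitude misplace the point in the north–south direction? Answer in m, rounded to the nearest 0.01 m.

Rounding to 5 decimal places leaves the latitude within ±5e-06° of the true value.
Along the meridian that is 5e-06° × 111120 m/° = 0.5556 m.

0.56 m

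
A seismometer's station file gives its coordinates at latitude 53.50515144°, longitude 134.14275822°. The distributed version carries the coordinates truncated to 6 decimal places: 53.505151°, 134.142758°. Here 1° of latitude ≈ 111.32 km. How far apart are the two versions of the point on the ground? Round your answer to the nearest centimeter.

Δlat = 53.50515144 − 53.505151 = +0.00000044°; Δlon = 134.14275822 − 134.142758 = +0.00000022°.
N–S: 0.00000044° × 111320 m/° = 0.0489808 m.
E–W at 53.5052°: 0.00000022° × 111320 × cos 53.5052° = 0.00000022 × 111320 × 0.5948 ≈ 0.0145657 m.
Hypotenuse of the two orthogonal shifts: √(0.0489808² + 0.0145657²) = 0.0511007 m.
That is 0.0511007 m = 5.1101 cm.

5 centimeters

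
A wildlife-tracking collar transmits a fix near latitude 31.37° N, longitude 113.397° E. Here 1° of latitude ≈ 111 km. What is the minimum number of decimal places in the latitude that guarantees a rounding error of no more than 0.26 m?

6

One degree of latitude covers 111000 m.
N decimal places → at most half a unit in the last place, 0.5 × 10⁻ᴺ° = 111000/2 × 10⁻ᴺ m.
Setting 55500 × 10⁻ᴺ ≤ 0.26 gives 10ᴺ ≥ 2.135e+05, i.e. N ≥ 5.33.
So 6 decimal places suffice (0.0555 m); 5 would allow up to 0.555 m.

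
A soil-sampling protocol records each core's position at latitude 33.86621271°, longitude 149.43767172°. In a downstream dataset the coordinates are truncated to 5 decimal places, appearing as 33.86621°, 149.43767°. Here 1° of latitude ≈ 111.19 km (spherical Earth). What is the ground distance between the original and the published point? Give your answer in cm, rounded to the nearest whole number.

34 cm

Δlat = 33.86621271 − 33.86621 = +0.00000271°; Δlon = 149.43767172 − 149.43767 = +0.00000172°.
North–south shift: 0.00000271 × 111190 = 0.301325 m.
E–W at 33.8662°: 0.00000172° × 111190 × cos 33.8662° = 0.00000172 × 111190 × 0.8303 ≈ 0.1588 m.
Distance: √(0.301325² + 0.1588²) ≈ 0.340609 m.
That is 0.340609 m = 34.061 cm.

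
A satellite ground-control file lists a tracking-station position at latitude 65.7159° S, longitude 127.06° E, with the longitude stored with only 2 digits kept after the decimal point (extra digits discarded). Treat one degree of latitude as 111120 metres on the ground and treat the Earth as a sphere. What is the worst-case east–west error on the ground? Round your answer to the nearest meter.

Truncating at 2 decimal places can drop up to a full unit in the last place, so the longitude may be off by as much as 0.01°.
Parallels shrink by cos φ, so at 65.7159° a degree of longitude is 111120 × 0.4113 ≈ 45699.4 m.
So at most 0.01° × 45699.4 ≈ 456.994 m east–west.

457 meters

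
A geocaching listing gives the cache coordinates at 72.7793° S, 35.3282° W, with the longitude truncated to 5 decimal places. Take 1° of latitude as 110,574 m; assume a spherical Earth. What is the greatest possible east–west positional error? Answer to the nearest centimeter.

33 centimeters

Truncating at 5 decimal places can drop up to a full unit in the last place, so the longitude may be off by as much as 1e-05°.
Parallels shrink by cos φ, so at 72.7793° a degree of longitude is 110574 × 0.2961 ≈ 32735.8 m.
So at most 1e-05° × 32735.8 ≈ 0.327358 m east–west.
That is 0.327358 m = 32.736 cm.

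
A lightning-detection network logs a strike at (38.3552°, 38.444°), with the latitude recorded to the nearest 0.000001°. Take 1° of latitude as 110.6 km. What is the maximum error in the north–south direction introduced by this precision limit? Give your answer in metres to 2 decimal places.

Rounding to 6 decimal places leaves the latitude within ±5e-07° of the true value.
So the N–S error is at most 5e-07 × 110600 = 0.0553 m.

0.06 metres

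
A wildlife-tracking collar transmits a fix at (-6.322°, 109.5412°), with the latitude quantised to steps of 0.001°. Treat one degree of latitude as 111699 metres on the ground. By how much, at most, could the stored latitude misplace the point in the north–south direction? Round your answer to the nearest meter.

56 meters

With a 0.001° grid the true value lies within half a step, ±0.001°/2 = ±0.0005°, of the stored one.
North–south distance: 0.0005° × 111699 m/° = 55.8495 m.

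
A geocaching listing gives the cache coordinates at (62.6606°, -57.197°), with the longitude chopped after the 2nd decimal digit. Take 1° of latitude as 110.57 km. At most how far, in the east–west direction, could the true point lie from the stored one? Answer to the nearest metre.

508 metres

Truncating at 2 decimal places can drop up to a full unit in the last place, so the longitude may be off by as much as 0.01°.
Parallels shrink by cos φ, so at 62.6606° a degree of longitude is 110570 × 0.4593 ≈ 50780.4 m.
East–west error: 0.01° × 50780.4 m/° ≈ 507.804 m.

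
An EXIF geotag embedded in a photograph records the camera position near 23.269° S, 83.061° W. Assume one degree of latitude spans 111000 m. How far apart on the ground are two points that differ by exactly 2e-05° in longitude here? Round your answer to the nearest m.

At 23.269° a degree of longitude is 111000 × cos 23.269° ≈ 101971 m, so 2e-05° corresponds to 2.03943 m.

2 m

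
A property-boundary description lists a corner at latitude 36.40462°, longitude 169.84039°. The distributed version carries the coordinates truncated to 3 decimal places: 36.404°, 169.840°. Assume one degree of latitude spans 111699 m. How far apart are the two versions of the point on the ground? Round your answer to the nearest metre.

78 metres

The latitude changed by +0.00062° and the longitude by +0.00039°.
North–south shift: 0.00062 × 111699 = 69.2534 m.
East–west at this latitude: 0.00039° × 111699 × cos 36.404° ≈ 0.00039 × 89901.2 = 35.0615 m.
Combined displacement = (69.2534² + 35.0615²)^½ ≈ 77.623 m.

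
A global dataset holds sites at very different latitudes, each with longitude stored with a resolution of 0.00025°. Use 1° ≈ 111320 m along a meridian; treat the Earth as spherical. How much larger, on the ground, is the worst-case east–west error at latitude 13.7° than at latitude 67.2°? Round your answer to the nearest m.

8 m

With a 0.00025° grid the true value lies within half a step, ±0.00025°/2 = ±0.000125°, of the stored one.
Error at 13.7° = 0.000125° × 111320 × cos 13.7° ≈ 13.915 × 0.9715 = 13.519 m.
Error at 67.2° = 0.000125° × 111320 × cos 67.2° ≈ 13.915 × 0.3875 = 5.3923 m.
So the lower-latitude error exceeds the higher by 13.519 − 5.3923 = 8.1268 m.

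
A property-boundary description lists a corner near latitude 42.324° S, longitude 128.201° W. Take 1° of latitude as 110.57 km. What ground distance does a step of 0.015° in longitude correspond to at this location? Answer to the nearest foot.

4023 feet

0.015° of longitude at 42.324° is 0.015 × 110570 × cos 42.324° ≈ 0.015 × 81749.8 = 1226.25 m.
In feet: 1226.25 m ÷ 0.3048 ≈ 4023.1 ft.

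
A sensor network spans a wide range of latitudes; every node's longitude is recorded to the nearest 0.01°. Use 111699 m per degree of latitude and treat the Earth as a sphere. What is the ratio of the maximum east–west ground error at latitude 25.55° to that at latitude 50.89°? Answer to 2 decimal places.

Rounding to 2 decimal places leaves the longitude within ±0.005° of the true value.
At 25.55°: 0.005° × 111699 × cos 25.55° = 0.005 × 111699 × 0.9022 ≈ 503.88 m.
Error at 50.89° = 0.005° × 111699 × cos 50.89° ≈ 558.5 × 0.6308 = 352.3 m.
Ratio: 503.88 / 352.3 = cos 25.55° / cos 50.89° ≈ 1.4302.

1.43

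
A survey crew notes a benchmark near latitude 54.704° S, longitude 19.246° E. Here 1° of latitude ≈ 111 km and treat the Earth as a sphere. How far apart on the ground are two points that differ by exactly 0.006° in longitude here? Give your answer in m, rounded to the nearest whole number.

0.006° of longitude at 54.704° is 0.006 × 111000 × cos 54.704° ≈ 0.006 × 64135.9 = 384.815 m.

385 m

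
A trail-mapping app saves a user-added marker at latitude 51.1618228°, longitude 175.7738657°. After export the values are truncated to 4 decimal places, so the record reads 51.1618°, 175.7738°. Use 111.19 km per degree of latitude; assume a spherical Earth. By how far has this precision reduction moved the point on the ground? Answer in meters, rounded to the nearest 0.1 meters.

5.2 meters

Δlat = 51.1618228 − 51.1618 = +0.0000228°; Δlon = 175.7738657 − 175.7738 = +0.0000657°.
N–S: 0.0000228° × 111190 m/° = 2.53513 m.
East–west at this latitude: 0.0000657° × 111190 × cos 51.1618° ≈ 0.0000657 × 69729.8 = 4.58125 m.
Combined displacement = (2.53513² + 4.58125²)^½ ≈ 5.23591 m.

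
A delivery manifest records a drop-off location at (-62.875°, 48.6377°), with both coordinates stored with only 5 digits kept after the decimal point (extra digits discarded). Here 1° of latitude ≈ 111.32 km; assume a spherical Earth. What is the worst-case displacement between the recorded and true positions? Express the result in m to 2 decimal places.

1.22 m

Truncating at 5 decimal places can drop up to a full unit in the last place, so each coordinate may be off by as much as 1e-05°.
North–south component: 1e-05° × 111320 = 1.1132 m.
East–west component at 62.875°: 1e-05° × 111320 × cos 62.875° ≈ 1e-05 × 50754.5 ≈ 0.507545 m.
The two errors are perpendicular, so the maximum displacement is √(1.1132² + 0.507545²) ≈ 1.22344 m.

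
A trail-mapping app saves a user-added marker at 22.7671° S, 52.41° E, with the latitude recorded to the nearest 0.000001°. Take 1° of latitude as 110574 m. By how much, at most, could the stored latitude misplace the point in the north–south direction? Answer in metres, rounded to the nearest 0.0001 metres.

0.0553 metres

Rounding to 6 decimal places leaves the latitude within ±5e-07° of the true value.
North–south distance: 5e-07° × 110574 m/° = 0.055287 m.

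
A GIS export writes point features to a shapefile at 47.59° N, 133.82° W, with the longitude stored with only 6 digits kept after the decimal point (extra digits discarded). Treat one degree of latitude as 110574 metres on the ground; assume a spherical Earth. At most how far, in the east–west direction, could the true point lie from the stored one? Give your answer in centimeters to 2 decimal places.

7.46 centimeters

Truncating at 6 decimal places can drop up to a full unit in the last place, so the longitude may be off by as much as 1e-06°.
At latitude 47.59° a degree of longitude spans 110574 m × cos 47.59° = 110574 × 0.6744 ≈ 74574.6 m.
Maximum E–W displacement: 1e-06 × 74574.6 = 0.0745746 m.
That is 0.0745746 m = 7.4575 cm.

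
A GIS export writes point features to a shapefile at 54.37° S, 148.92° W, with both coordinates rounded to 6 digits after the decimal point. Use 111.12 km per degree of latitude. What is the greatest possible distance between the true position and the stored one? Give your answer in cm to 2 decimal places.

6.43 cm

Rounding to 6 decimal places leaves each coordinate within ±5e-07° of the true value.
N–S: 5e-07° × 111120 m/° = 0.05556 m.
Longitude error → 5e-07 × 111120 × cos 54.37° = 5e-07 × 111120 × 0.5825 ≈ 0.0323664 m.
Worst case both components are at the extreme and orthogonal: √(0.05556² + 0.0323664²) ≈ 0.0643001 m.
That is 0.0643001 m = 6.43 cm.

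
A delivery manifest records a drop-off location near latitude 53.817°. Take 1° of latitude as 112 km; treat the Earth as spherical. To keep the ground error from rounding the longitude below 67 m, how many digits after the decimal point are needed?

At 53.817° one degree of longitude covers 112000 × cos 53.817° ≈ 112000 × 0.5904 ≈ 66121 m.
With N decimal places the half-ulp bound is 0.5·10⁻ᴺ°, or 0.5·10⁻ᴺ × 66121 m on the ground.
Setting 33060.5 × 10⁻ᴺ ≤ 67 gives 10ᴺ ≥ 493.4, i.e. N ≥ 2.69.
At 2 places the error can reach 331 m, but 3 places keeps it to 33.1 m.

3 decimal places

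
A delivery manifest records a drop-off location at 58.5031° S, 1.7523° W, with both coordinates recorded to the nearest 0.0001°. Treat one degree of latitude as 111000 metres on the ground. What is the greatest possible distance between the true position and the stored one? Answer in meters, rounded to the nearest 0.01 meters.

Rounding to 4 decimal places leaves each coordinate within ±5e-05° of the true value.
N–S: 5e-05° × 111000 m/° = 5.55 m.
Longitude error → 5e-05 × 111000 × cos 58.5031° = 5e-05 × 111000 × 0.5225 ≈ 2.89961 m.
The two errors are perpendicular, so the maximum displacement is √(5.55² + 2.89961²) ≈ 6.26181 m.

6.26 meters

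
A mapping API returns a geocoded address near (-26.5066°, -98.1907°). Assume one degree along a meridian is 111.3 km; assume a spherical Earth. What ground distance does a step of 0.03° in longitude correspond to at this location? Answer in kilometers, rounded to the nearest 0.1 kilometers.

3.0 kilometers

At 26.5066° a degree of longitude is 111300 × cos 26.5066° ≈ 99600.5 m, so 0.03° corresponds to 2988.01 m.
That is 2988.01 m = 2.988 km.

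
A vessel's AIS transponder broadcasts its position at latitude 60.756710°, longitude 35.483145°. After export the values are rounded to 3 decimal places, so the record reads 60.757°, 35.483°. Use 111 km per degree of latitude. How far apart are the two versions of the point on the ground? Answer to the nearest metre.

33 metres

Δlat = 60.756710 − 60.757 = -0.000290°; Δlon = 35.483145 − 35.483 = +0.000145°.
North–south shift: -0.000290 × 111000 = -32.19 m.
E–W at 60.757°: 0.000145° × 111000 × cos 60.757° = 0.000145 × 111000 × 0.4885 ≈ 7.86264 m.
Distance: √(32.19² + 7.86264²) ≈ 33.1363 m.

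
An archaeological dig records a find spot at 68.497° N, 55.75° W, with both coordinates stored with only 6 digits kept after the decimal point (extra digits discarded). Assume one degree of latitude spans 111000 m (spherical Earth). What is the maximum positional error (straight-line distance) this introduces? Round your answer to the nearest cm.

12 cm

Truncating at 6 decimal places can drop up to a full unit in the last place, so each coordinate may be off by as much as 1e-06°.
North–south component: 1e-06° × 111000 = 0.111 m.
Longitude error → 1e-06 × 111000 × cos 68.497° = 1e-06 × 111000 × 0.3665 ≈ 0.040687 m.
The two errors are perpendicular, so the maximum displacement is √(0.111² + 0.040687²) ≈ 0.118222 m.
That is 0.118222 m = 11.822 cm.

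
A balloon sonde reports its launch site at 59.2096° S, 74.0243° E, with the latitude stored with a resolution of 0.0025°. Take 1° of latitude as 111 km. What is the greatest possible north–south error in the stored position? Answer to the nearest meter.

With a 0.0025° grid the true value lies within half a step, ±0.0025°/2 = ±0.00125°, of the stored one.
North–south distance: 0.00125° × 111000 m/° = 138.75 m.

139 meters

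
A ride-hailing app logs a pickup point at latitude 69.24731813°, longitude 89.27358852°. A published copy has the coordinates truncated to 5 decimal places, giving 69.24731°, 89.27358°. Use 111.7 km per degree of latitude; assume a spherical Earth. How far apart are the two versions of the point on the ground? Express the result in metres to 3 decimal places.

0.969 metres

The latitude changed by +0.00000813° and the longitude by +0.00000852°.
N–S: 0.00000813° × 111700 m/° = 0.908121 m.
E–W at 69.2473°: 0.00000852° × 111700 × cos 69.2473° = 0.00000852 × 111700 × 0.3543 ≈ 0.337215 m.
Hypotenuse of the two orthogonal shifts: √(0.908121² + 0.337215²) = 0.968709 m.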